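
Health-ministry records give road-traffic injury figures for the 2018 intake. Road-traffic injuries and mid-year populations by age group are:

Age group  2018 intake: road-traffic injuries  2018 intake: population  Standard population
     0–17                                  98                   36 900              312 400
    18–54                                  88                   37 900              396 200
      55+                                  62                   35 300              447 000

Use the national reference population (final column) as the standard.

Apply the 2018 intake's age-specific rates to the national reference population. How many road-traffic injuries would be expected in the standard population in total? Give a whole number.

2535

Age-specific rates per 100 000 for the 2018 intake: 265.58, 232.19, 175.64.
Expected road-traffic injuries = Σ (standard pop × age-specific rate ÷ 100 000)
= 312 400×265.58/100 000 + 396 200×232.19/100 000 + 447 000×175.64/100 000
= 829.68 + 919.94 + 785.10 = 2534.72.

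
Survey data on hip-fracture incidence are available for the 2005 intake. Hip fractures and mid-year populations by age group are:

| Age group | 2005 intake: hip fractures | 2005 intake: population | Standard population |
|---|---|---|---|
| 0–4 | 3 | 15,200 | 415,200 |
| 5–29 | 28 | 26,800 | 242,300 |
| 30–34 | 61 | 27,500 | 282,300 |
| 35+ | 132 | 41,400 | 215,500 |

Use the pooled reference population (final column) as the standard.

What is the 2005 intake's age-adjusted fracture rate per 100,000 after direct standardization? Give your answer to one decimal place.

142.7

Age-specific rates per 100,000 for the 2005 intake: 19.74, 104.48, 221.82, 318.84.
Standard total = 1,155,300; weights = 0.3594, 0.2097, 0.2444, 0.1865.
Standardized rate: 0.3594×19.74 + 0.2097×104.48 + 0.2444×221.82 + 0.1865×318.84 = 142.6808 per 100,000.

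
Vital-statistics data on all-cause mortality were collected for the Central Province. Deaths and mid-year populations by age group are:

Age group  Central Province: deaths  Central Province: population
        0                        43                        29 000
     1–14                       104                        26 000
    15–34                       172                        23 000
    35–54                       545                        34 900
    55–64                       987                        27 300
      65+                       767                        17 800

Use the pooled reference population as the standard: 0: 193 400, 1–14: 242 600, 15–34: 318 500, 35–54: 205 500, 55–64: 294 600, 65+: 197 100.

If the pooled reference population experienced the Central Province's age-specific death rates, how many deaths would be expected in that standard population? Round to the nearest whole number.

25992

Age-specific rates per 1 000 for the Central Province: 1.483, 4.000, 7.478, 15.616, 36.154, 43.090.
Expected deaths = Σ (standard pop × age-specific rate ÷ 1 000)
= 193 400×1.483/1 000 + 242 600×4.000/1 000 + 318 500×7.478/1 000 + 205 500×15.616/1 000 + 294 600×36.154/1 000 + 197 100×43.090/1 000
= 286.77 + 970.40 + 2381.83 + 3209.10 + 10650.92 + 8493.02 = 25992.03.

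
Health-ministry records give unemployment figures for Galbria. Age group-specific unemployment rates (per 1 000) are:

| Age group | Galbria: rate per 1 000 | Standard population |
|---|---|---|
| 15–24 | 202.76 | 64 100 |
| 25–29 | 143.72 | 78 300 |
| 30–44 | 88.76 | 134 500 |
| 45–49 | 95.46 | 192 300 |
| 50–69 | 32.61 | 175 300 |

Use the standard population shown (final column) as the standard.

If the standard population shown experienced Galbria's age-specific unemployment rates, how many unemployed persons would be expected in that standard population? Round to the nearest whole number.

60262

Expected unemployed persons = Σ (standard pop × age-specific rate ÷ 1 000)
= 64 100×202.76/1 000 + 78 300×143.72/1 000 + 134 500×88.76/1 000 + 192 300×95.46/1 000 + 175 300×32.61/1 000
= 12996.92 + 11253.28 + 11938.22 + 18356.96 + 5716.53 = 60261.90.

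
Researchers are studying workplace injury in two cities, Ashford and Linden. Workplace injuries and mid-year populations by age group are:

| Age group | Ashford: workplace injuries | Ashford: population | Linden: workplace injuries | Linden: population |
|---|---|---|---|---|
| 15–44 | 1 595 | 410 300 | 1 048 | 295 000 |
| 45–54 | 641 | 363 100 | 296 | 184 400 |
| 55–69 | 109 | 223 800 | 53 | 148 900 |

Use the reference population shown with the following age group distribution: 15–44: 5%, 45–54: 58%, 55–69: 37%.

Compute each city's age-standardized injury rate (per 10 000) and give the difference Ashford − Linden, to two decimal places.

1.58

Age-specific rates per 10 000 for Ashford: 38.87, 17.65, 4.87.
For Linden: 35.53, 16.05, 3.56.
Standard weights: 0.05, 0.58, 0.37.
Ashford: 0.0500×38.87 + 0.5800×17.65 + 0.3700×4.87 = 13.9848 per 10 000.
Linden: 0.0500×35.53 + 0.5800×16.05 + 0.3700×3.56 = 12.4035 per 10 000.
Difference = 13.9848 − 12.4035 = 1.5814.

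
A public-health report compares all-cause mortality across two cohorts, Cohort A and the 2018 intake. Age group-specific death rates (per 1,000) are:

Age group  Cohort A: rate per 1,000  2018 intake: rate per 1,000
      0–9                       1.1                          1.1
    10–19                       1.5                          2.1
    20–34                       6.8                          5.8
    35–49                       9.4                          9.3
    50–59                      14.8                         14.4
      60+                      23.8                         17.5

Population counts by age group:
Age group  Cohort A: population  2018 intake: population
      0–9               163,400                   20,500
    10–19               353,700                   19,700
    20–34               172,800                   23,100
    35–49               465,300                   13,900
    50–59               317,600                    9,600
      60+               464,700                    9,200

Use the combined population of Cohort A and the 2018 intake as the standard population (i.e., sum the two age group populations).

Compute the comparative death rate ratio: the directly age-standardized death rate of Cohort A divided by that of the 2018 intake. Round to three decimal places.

1.160

Combined standard total = 2,033,500; weights = 0.0904, 0.1836, 0.0963, 0.2357, 0.1609, 0.2330.
Cohort A: 0.0904×1.1 + 0.1836×1.5 + 0.0963×6.8 + 0.2357×9.4 + 0.1609×14.8 + 0.2330×23.8 = 11.1730 per 1,000.
The 2018 intake: 0.0904×1.1 + 0.1836×2.1 + 0.0963×5.8 + 0.2357×9.3 + 0.1609×14.4 + 0.2330×17.5 = 9.6308 per 1,000.
Ratio = 11.1730 ÷ 9.6308 = 1.16014.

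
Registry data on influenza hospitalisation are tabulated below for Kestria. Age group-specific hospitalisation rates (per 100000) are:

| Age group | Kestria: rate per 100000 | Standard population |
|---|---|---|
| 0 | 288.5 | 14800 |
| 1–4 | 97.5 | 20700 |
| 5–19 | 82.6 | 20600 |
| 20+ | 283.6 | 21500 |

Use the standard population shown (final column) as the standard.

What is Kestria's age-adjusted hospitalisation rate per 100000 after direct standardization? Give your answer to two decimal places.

Standard total = 77600; weights = 0.1907, 0.2668, 0.2655, 0.2771.
Standardized rate: 0.1907×288.5 + 0.2668×97.5 + 0.2655×82.6 + 0.2771×283.6 = 181.5336 per 100000.

181.53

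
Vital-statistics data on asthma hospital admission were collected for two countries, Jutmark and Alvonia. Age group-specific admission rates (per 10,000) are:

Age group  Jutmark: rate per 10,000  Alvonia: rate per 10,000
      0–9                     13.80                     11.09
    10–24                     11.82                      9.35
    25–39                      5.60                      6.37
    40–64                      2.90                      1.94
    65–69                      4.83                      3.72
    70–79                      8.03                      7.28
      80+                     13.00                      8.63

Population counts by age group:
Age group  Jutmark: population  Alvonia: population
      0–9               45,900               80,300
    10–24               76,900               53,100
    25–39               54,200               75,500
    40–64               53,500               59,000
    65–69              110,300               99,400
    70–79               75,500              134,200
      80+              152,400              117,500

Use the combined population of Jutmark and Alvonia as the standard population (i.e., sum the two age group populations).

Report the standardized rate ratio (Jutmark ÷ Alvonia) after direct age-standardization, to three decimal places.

1.270

Combined standard total = 1,187,700; weights = 0.1063, 0.1095, 0.1092, 0.0947, 0.1766, 0.1766, 0.2272.
Jutmark: 0.1063×13.80 + 0.1095×11.82 + 0.1092×5.60 + 0.0947×2.90 + 0.1766×4.83 + 0.1766×8.03 + 0.2272×13.00 = 8.8711 per 10,000.
Alvonia: 0.1063×11.09 + 0.1095×9.35 + 0.1092×6.37 + 0.0947×1.94 + 0.1766×3.72 + 0.1766×7.28 + 0.2272×8.63 = 6.9845 per 10,000.
Ratio = 8.8711 ÷ 6.9845 = 1.27012.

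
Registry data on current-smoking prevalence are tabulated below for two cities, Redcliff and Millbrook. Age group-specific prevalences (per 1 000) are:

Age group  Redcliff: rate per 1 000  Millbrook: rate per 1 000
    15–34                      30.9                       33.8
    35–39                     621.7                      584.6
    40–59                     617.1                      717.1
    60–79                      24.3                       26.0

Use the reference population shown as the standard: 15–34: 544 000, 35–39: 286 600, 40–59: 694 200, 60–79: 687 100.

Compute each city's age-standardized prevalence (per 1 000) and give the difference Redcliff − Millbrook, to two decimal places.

-27.82

Standard total = 2 211 900; weights = 0.2459, 0.1296, 0.3138, 0.3106.
Redcliff: 0.2459×30.9 + 0.1296×621.7 + 0.3138×617.1 + 0.3106×24.3 = 289.3784 per 1 000.
Millbrook: 0.2459×33.8 + 0.1296×584.6 + 0.3138×717.1 + 0.3106×26.0 = 317.1974 per 1 000.
Difference = 289.3784 − 317.1974 = -27.8190.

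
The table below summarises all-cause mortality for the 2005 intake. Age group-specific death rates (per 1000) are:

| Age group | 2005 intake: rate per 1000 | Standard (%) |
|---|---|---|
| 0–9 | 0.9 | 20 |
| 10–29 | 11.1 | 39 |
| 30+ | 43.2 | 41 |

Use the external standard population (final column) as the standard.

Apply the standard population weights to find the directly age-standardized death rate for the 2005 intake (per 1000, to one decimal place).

Standard weights: 0.20, 0.39, 0.41.
Standardized rate: 0.2000×0.9 + 0.3900×11.1 + 0.4100×43.2 = 22.2210 per 1000.

22.2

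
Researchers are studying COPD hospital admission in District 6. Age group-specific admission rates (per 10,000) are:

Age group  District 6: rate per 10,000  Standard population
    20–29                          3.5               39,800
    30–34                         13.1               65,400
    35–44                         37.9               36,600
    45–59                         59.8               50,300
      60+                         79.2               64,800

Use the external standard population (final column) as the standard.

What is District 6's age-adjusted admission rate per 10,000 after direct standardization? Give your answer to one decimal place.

41.0

Standard total = 256,900; weights = 0.1549, 0.2546, 0.1425, 0.1958, 0.2522.
Standardized rate: 0.1549×3.5 + 0.2546×13.1 + 0.1425×37.9 + 0.1958×59.8 + 0.2522×79.2 = 40.9626 per 10,000.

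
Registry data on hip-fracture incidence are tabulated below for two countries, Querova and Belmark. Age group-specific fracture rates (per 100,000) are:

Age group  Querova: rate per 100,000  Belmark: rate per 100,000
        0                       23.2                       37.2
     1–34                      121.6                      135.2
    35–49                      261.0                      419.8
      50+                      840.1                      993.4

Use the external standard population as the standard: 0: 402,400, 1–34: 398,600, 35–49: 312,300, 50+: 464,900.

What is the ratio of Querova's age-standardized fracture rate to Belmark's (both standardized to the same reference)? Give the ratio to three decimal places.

Standard total = 1,578,200; weights = 0.2550, 0.2526, 0.1979, 0.2946.
Querova: 0.2550×23.2 + 0.2526×121.6 + 0.1979×261.0 + 0.2946×840.1 = 335.7485 per 100,000.
Belmark: 0.2550×37.2 + 0.2526×135.2 + 0.1979×419.8 + 0.2946×993.4 = 419.3354 per 100,000.
Ratio = 335.7485 ÷ 419.3354 = 0.80067.

0.801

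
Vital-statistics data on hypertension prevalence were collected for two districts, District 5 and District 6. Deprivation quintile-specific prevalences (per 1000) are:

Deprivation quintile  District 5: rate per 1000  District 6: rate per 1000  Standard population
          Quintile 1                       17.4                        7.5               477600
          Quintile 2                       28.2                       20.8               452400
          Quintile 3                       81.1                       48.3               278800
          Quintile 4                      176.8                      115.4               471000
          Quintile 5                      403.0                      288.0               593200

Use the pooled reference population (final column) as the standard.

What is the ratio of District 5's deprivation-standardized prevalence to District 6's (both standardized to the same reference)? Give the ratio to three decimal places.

Standard total = 2273000; weights = 0.2101, 0.1990, 0.1227, 0.2072, 0.2610.
District 5: 0.2101×17.4 + 0.1990×28.2 + 0.1227×81.1 + 0.2072×176.8 + 0.2610×403.0 = 161.0255 per 1000.
District 6: 0.2101×7.5 + 0.1990×20.8 + 0.1227×48.3 + 0.2072×115.4 + 0.2610×288.0 = 110.7140 per 1000.
Ratio = 161.0255 ÷ 110.7140 = 1.45443.

1.454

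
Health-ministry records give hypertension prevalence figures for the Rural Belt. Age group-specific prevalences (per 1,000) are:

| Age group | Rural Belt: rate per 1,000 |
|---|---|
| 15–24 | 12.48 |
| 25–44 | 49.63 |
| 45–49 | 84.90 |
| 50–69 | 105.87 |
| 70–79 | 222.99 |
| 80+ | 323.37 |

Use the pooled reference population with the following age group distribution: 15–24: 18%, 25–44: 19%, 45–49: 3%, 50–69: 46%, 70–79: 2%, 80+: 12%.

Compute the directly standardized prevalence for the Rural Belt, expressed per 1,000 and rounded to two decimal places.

Standard weights: 0.18, 0.19, 0.03, 0.46, 0.02, 0.12.
Standardized rate: 0.1800×12.48 + 0.1900×49.63 + 0.0300×84.90 + 0.4600×105.87 + 0.0200×222.99 + 0.1200×323.37 = 106.1875 per 1,000.

106.19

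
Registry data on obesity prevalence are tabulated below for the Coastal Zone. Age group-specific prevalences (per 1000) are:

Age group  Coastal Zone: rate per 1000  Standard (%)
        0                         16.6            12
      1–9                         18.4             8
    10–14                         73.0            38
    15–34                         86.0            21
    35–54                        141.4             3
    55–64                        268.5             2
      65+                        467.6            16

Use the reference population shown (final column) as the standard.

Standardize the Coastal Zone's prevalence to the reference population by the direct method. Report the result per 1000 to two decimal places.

133.69

Standard weights: 0.12, 0.08, 0.38, 0.21, 0.03, 0.02, 0.16.
Standardized rate: 0.1200×16.6 + 0.0800×18.4 + 0.3800×73.0 + 0.2100×86.0 + 0.0300×141.4 + 0.0200×268.5 + 0.1600×467.6 = 133.6920 per 1000.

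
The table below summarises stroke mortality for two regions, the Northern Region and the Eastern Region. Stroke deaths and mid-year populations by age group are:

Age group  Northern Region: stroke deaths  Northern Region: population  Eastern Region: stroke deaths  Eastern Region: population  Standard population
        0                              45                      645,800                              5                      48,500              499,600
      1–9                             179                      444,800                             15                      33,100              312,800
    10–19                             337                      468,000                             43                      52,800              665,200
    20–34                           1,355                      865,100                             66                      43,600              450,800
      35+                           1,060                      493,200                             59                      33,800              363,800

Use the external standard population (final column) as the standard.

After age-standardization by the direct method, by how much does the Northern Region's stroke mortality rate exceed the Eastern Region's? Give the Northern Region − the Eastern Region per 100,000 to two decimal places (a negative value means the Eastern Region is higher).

Age-specific rates per 100,000 for the Northern Region: 6.97, 40.24, 72.01, 156.63, 214.92.
For the Eastern Region: 10.31, 45.32, 81.44, 151.38, 174.56.
Standard total = 2,292,200; weights = 0.2180, 0.1365, 0.2902, 0.1967, 0.1587.
The Northern Region: 0.2180×6.97 + 0.1365×40.24 + 0.2902×72.01 + 0.1967×156.63 + 0.1587×214.92 = 92.8221 per 100,000.
The Eastern Region: 0.2180×10.31 + 0.1365×45.32 + 0.2902×81.44 + 0.1967×151.38 + 0.1587×174.56 = 89.5398 per 100,000.
Difference = 92.8221 − 89.5398 = 3.2823.

3.28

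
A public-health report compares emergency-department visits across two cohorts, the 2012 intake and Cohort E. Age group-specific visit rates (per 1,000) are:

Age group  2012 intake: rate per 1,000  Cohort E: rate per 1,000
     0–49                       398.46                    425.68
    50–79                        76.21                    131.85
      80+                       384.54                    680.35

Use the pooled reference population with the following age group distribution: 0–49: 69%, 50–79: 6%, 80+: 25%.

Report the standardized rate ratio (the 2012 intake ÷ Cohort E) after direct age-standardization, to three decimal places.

0.796

Standard weights: 0.69, 0.06, 0.25.
The 2012 intake: 0.6900×398.46 + 0.0600×76.21 + 0.2500×384.54 = 375.6450 per 1,000.
Cohort E: 0.6900×425.68 + 0.0600×131.85 + 0.2500×680.35 = 471.7177 per 1,000.
Ratio = 375.6450 ÷ 471.7177 = 0.79633.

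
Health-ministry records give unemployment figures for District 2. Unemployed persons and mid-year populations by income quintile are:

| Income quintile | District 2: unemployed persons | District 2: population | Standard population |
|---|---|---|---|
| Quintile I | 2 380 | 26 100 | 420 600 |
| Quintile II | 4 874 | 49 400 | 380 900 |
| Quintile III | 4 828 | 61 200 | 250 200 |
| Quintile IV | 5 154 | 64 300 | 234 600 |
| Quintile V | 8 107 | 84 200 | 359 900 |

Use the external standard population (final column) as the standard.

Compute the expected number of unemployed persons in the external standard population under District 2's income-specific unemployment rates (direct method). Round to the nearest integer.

Income-specific rates per 1 000 for District 2: 91.188, 98.664, 78.889, 80.156, 96.283.
Expected unemployed persons = Σ (standard pop × income-specific rate ÷ 1 000)
= 420 600×91.188/1 000 + 380 900×98.664/1 000 + 250 200×78.889/1 000 + 234 600×80.156/1 000 + 359 900×96.283/1 000
= 38353.56 + 37581.11 + 19738.00 + 18804.49 + 34652.13 = 149129.28.

149129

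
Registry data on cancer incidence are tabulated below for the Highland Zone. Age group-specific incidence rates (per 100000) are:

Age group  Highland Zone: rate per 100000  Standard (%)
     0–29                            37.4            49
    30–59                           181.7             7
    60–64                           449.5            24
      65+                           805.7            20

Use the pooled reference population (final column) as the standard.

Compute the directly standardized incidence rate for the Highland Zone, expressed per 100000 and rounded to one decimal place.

Standard weights: 0.49, 0.07, 0.24, 0.20.
Standardized rate: 0.4900×37.4 + 0.0700×181.7 + 0.2400×449.5 + 0.2000×805.7 = 300.0650 per 100000.

300.1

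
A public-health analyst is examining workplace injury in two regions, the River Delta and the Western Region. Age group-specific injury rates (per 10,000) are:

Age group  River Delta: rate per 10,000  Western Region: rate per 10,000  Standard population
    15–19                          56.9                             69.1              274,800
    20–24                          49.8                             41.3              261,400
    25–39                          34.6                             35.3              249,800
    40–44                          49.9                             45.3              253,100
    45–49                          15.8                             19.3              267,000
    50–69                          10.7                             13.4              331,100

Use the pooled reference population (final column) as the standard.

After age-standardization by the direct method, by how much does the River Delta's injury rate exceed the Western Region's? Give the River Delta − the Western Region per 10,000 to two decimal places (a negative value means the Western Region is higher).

Standard total = 1,637,200; weights = 0.1678, 0.1597, 0.1526, 0.1546, 0.1631, 0.2022.
The River Delta: 0.1678×56.9 + 0.1597×49.8 + 0.1526×34.6 + 0.1546×49.9 + 0.1631×15.8 + 0.2022×10.7 = 35.2358 per 10,000.
The Western Region: 0.1678×69.1 + 0.1597×41.3 + 0.1526×35.3 + 0.1546×45.3 + 0.1631×19.3 + 0.2022×13.4 = 36.4389 per 10,000.
Difference = 35.2358 − 36.4389 = -1.2031.

-1.20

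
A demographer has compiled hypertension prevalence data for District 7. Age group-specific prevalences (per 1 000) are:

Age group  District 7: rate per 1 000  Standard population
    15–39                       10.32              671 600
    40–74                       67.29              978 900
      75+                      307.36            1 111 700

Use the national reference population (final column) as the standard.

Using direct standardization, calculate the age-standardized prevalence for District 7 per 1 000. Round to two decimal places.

150.06

Standard total = 2 762 200; weights = 0.2431, 0.3544, 0.4025.
Standardized rate: 0.2431×10.32 + 0.3544×67.29 + 0.4025×307.36 = 150.0591 per 1 000.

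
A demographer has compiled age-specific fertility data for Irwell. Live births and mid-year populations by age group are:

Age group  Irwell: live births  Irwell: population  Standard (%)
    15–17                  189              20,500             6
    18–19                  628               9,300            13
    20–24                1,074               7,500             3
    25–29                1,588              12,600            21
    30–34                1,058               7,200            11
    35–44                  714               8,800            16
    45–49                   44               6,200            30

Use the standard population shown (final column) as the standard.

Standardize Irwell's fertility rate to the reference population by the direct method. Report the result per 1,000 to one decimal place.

71.4

Age-specific rates per 1,000 for Irwell: 9.220, 67.527, 143.200, 126.032, 146.944, 81.136, 7.097.
Standard weights: 0.06, 0.13, 0.03, 0.21, 0.11, 0.16, 0.30.
Standardized rate: 0.0600×9.220 + 0.1300×67.527 + 0.0300×143.200 + 0.2100×126.032 + 0.1100×146.944 + 0.1600×81.136 + 0.3000×7.097 = 71.3691 per 1,000.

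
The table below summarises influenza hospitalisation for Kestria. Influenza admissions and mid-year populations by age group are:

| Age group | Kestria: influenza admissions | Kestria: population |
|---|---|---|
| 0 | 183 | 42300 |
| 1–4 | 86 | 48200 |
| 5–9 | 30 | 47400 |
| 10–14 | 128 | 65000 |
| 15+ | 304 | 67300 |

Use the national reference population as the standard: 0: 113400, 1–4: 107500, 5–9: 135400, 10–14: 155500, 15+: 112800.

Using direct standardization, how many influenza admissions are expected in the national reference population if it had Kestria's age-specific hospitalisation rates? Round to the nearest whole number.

Age-specific rates per 100000 for Kestria: 432.62, 178.42, 63.29, 196.92, 451.71.
Expected influenza admissions = Σ (standard pop × age-specific rate ÷ 100000)
= 113400×432.62/100000 + 107500×178.42/100000 + 135400×63.29/100000 + 155500×196.92/100000 + 112800×451.71/100000
= 490.60 + 191.80 + 85.70 + 306.22 + 509.53 = 1583.84.

1584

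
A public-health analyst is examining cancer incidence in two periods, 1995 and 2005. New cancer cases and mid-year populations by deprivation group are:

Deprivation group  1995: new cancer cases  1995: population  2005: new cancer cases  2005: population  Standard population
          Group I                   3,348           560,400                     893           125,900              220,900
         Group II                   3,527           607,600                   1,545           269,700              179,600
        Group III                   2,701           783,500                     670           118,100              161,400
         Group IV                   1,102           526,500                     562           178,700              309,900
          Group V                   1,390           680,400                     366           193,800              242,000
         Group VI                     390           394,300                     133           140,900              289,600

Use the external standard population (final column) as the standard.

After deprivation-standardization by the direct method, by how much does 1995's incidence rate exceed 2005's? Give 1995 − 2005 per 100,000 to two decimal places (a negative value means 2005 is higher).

-61.86

Deprivation-specific rates per 100,000 for 1995: 597.43, 580.48, 344.74, 209.31, 204.29, 98.91.
For 2005: 709.29, 572.86, 567.32, 314.49, 188.85, 94.39.
Standard total = 1,403,400; weights = 0.1574, 0.1280, 0.1150, 0.2208, 0.1724, 0.2064.
1995: 0.1574×597.43 + 0.1280×580.48 + 0.1150×344.74 + 0.2208×209.31 + 0.1724×204.29 + 0.2064×98.91 = 309.8289 per 100,000.
2005: 0.1574×709.29 + 0.1280×572.86 + 0.1150×567.32 + 0.2208×314.49 + 0.1724×188.85 + 0.2064×94.39 = 371.6928 per 100,000.
Difference = 309.8289 − 371.6928 = -61.8639.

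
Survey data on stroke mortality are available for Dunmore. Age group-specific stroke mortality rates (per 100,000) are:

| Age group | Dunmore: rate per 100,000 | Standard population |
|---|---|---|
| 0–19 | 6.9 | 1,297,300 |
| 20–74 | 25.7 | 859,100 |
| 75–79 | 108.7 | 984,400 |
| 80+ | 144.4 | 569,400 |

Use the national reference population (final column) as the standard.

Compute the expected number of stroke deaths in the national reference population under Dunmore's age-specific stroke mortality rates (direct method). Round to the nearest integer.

2203

Expected stroke deaths = Σ (standard pop × age-specific rate ÷ 100,000)
= 1,297,300×6.9/100,000 + 859,100×25.7/100,000 + 984,400×108.7/100,000 + 569,400×144.4/100,000
= 89.51 + 220.79 + 1070.04 + 822.21 = 2202.56.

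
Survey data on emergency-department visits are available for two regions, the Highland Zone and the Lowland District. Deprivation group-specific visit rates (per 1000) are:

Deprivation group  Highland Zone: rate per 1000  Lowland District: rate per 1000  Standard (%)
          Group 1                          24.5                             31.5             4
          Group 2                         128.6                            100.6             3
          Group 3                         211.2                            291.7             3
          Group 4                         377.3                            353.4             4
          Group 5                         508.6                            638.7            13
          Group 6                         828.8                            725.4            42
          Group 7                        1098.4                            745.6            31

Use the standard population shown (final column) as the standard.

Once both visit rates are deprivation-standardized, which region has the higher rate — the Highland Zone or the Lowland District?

Highland Zone

Standard weights: 0.04, 0.03, 0.03, 0.04, 0.13, 0.42, 0.31.
The Highland Zone: 0.0400×24.5 + 0.0300×128.6 + 0.0300×211.2 + 0.0400×377.3 + 0.1300×508.6 + 0.4200×828.8 + 0.3100×1098.4 = 780.9840 per 1000.
The Lowland District: 0.0400×31.5 + 0.0300×100.6 + 0.0300×291.7 + 0.0400×353.4 + 0.1300×638.7 + 0.4200×725.4 + 0.3100×745.6 = 646.0000 per 1000.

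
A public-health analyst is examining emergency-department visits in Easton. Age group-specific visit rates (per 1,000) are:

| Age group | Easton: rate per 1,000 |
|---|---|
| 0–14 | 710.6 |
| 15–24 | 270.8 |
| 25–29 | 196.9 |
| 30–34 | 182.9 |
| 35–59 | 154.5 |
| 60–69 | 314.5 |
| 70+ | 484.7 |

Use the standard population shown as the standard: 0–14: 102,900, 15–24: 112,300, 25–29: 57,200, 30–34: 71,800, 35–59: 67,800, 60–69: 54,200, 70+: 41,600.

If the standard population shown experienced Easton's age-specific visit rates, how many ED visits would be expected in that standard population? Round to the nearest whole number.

175611

Expected ED visits = Σ (standard pop × age-specific rate ÷ 1,000)
= 102,900×710.6/1,000 + 112,300×270.8/1,000 + 57,200×196.9/1,000 + 71,800×182.9/1,000 + 67,800×154.5/1,000 + 54,200×314.5/1,000 + 41,600×484.7/1,000
= 73120.74 + 30410.84 + 11262.68 + 13132.22 + 10475.10 + 17045.90 + 20163.52 = 175611.00.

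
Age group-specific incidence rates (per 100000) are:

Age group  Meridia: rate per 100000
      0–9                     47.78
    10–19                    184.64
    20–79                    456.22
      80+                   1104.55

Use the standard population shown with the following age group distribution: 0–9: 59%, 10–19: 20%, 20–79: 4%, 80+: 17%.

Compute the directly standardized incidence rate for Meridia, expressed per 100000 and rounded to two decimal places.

Standard weights: 0.59, 0.20, 0.04, 0.17.
Standardized rate: 0.5900×47.78 + 0.2000×184.64 + 0.0400×456.22 + 0.1700×1104.55 = 271.1405 per 100000.

271.14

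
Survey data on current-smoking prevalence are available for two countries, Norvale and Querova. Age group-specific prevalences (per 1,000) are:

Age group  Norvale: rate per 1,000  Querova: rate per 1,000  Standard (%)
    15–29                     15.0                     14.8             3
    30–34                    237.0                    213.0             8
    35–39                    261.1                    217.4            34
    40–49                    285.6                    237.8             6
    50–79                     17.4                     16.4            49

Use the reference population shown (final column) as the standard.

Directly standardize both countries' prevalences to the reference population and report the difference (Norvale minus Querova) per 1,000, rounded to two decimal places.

Standard weights: 0.03, 0.08, 0.34, 0.06, 0.49.
Norvale: 0.0300×15.0 + 0.0800×237.0 + 0.3400×261.1 + 0.0600×285.6 + 0.4900×17.4 = 133.8460 per 1,000.
Querova: 0.0300×14.8 + 0.0800×213.0 + 0.3400×217.4 + 0.0600×237.8 + 0.4900×16.4 = 113.7040 per 1,000.
Difference = 133.8460 − 113.7040 = 20.1420.

20.14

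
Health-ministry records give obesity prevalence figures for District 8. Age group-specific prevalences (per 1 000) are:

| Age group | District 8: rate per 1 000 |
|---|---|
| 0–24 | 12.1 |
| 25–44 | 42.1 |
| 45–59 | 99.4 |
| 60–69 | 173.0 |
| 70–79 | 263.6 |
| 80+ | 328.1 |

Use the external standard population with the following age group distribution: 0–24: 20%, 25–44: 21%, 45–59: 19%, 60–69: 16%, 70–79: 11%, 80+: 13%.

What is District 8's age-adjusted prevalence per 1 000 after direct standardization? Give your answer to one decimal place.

Standard weights: 0.20, 0.21, 0.19, 0.16, 0.11, 0.13.
Standardized rate: 0.2000×12.1 + 0.2100×42.1 + 0.1900×99.4 + 0.1600×173.0 + 0.1100×263.6 + 0.1300×328.1 = 129.4760 per 1 000.

129.5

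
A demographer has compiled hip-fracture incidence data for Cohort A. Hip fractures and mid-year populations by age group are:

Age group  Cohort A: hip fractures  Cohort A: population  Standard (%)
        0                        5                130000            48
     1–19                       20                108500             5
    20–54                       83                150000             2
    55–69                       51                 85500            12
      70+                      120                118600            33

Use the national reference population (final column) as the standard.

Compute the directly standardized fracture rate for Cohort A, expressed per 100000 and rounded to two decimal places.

44.42

Age-specific rates per 100000 for Cohort A: 3.85, 18.43, 55.33, 59.65, 101.18.
Standard weights: 0.48, 0.05, 0.02, 0.12, 0.33.
Standardized rate: 0.4800×3.85 + 0.0500×18.43 + 0.0200×55.33 + 0.1200×59.65 + 0.3300×101.18 = 44.4219 per 100000.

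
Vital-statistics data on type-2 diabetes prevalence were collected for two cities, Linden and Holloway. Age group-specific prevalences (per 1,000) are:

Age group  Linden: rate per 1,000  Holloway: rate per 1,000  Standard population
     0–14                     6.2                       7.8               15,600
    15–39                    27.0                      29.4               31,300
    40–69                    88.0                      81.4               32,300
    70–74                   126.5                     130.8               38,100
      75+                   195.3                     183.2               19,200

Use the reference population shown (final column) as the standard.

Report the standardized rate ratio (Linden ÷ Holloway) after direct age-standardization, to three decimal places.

Standard total = 136,500; weights = 0.1143, 0.2293, 0.2366, 0.2791, 0.1407.
Linden: 0.1143×6.2 + 0.2293×27.0 + 0.2366×88.0 + 0.2791×126.5 + 0.1407×195.3 = 90.5028 per 1,000.
Holloway: 0.1143×7.8 + 0.2293×29.4 + 0.2366×81.4 + 0.2791×130.8 + 0.1407×183.2 = 89.1725 per 1,000.
Ratio = 90.5028 ÷ 89.1725 = 1.01492.

1.015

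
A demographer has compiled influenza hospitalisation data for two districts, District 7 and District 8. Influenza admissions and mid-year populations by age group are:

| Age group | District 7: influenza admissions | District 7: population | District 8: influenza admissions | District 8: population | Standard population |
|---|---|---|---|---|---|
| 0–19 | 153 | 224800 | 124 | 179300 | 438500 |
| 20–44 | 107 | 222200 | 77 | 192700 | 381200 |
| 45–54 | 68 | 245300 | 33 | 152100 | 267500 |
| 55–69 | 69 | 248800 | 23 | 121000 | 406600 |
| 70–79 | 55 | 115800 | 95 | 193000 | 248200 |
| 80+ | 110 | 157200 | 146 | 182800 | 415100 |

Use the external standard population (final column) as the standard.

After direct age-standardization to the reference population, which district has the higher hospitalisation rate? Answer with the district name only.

District 7

Age-specific rates per 100000 for District 7: 68.06, 48.15, 27.72, 27.73, 47.50, 69.97.
For District 8: 69.16, 39.96, 21.70, 19.01, 49.22, 79.87.
Standard total = 2157100; weights = 0.2033, 0.1767, 0.1240, 0.1885, 0.1151, 0.1924.
District 7: 0.2033×68.06 + 0.1767×48.15 + 0.1240×27.72 + 0.1885×27.73 + 0.1151×47.50 + 0.1924×69.97 = 49.9410 per 100000.
District 8: 0.2033×69.16 + 0.1767×39.96 + 0.1240×21.70 + 0.1885×19.01 + 0.1151×49.22 + 0.1924×79.87 = 48.4266 per 100000.
The crude rates (46.29 vs 48.78) would put District 8 higher, but that reflects its age composition; once standardized to a common age structure, District 7 has the higher underlying rate.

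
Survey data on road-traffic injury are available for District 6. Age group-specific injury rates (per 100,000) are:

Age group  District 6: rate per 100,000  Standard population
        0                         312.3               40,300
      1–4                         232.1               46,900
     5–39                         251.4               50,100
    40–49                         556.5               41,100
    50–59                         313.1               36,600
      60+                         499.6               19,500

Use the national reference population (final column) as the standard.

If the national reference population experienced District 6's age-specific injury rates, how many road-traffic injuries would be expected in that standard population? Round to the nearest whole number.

Expected road-traffic injuries = Σ (standard pop × age-specific rate ÷ 100,000)
= 40,300×312.3/100,000 + 46,900×232.1/100,000 + 50,100×251.4/100,000 + 41,100×556.5/100,000 + 36,600×313.1/100,000 + 19,500×499.6/100,000
= 125.86 + 108.85 + 125.95 + 228.72 + 114.59 + 97.42 = 801.40.

801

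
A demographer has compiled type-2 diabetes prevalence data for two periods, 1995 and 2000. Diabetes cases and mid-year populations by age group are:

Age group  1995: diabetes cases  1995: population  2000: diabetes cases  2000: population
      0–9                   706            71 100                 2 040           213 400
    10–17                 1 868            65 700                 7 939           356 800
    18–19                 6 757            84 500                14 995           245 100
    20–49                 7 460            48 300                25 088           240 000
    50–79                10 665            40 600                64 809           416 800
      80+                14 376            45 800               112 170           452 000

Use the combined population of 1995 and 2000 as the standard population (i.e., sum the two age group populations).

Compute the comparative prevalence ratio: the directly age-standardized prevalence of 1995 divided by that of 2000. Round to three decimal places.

Age-specific rates per 1 000 for 1995: 9.930, 28.432, 79.964, 154.451, 262.685, 313.886.
For 2000: 9.560, 22.251, 61.179, 104.533, 155.492, 248.164.
Combined standard total = 2 280 100; weights = 0.1248, 0.1853, 0.1446, 0.1264, 0.2006, 0.2183.
1995: 0.1248×9.930 + 0.1853×28.432 + 0.1446×79.964 + 0.1264×154.451 + 0.2006×262.685 + 0.2183×313.886 = 158.8206 per 1 000.
2000: 0.1248×9.560 + 0.1853×22.251 + 0.1446×61.179 + 0.1264×104.533 + 0.2006×155.492 + 0.2183×248.164 = 112.7494 per 1 000.
Ratio = 158.8206 ÷ 112.7494 = 1.40862.

1.409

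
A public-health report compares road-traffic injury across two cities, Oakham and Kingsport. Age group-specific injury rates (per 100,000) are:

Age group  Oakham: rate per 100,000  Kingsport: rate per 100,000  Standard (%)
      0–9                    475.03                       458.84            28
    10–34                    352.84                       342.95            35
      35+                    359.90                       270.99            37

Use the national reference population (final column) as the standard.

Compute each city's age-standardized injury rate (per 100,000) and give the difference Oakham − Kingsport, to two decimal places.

40.89

Standard weights: 0.28, 0.35, 0.37.
Oakham: 0.2800×475.03 + 0.3500×352.84 + 0.3700×359.90 = 389.6654 per 100,000.
Kingsport: 0.2800×458.84 + 0.3500×342.95 + 0.3700×270.99 = 348.7740 per 100,000.
Difference = 389.6654 − 348.7740 = 40.8914.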